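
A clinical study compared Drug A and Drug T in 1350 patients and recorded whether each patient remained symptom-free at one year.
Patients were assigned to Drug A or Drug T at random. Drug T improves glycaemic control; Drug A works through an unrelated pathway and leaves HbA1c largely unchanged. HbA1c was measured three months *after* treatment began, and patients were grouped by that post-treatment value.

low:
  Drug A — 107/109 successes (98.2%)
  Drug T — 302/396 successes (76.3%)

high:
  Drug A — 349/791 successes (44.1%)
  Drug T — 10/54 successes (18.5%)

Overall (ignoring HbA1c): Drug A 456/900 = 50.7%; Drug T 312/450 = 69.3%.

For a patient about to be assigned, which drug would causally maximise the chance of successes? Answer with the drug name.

The HbA1c-specific comparison favours Drug A throughout, but the pooled figures favour Drug T. The question is whether to condition on HbA1c.
HbA1c is recorded after the drug and is itself shifted by it — it sits on the causal path from drug to outcome. Conditioning on a mediator would strip out part of the effect we want; the pooled comparison gives the total causal effect.
Pooled: Drug A 50.7% vs Drug T 69.3%; Drug T is higher overall.

Drug T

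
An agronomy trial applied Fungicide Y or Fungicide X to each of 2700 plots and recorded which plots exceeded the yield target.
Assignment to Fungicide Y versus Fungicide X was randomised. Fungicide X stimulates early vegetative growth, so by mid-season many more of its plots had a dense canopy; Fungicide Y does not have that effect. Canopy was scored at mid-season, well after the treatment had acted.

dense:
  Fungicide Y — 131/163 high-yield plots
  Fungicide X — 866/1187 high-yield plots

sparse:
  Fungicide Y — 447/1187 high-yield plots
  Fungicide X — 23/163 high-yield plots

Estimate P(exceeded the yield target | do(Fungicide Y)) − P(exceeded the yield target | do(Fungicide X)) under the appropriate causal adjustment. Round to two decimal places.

Mid-season canopy here is a post-treatment variable shaped by the fungicide; conditioning on it would introduce bias rather than remove it. The overall comparison is the causal one.
The causal difference is the pooled difference: 0.428 − 0.659 = -0.230.

-0.23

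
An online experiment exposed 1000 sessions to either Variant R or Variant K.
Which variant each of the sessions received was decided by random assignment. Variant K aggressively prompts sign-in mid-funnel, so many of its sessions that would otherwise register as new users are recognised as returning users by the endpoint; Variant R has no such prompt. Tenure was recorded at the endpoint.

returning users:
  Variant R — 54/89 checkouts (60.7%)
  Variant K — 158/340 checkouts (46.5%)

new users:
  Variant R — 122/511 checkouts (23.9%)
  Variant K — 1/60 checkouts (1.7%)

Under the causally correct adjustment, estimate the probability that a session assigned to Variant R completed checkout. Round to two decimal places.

User tenure is recorded after the variant and is itself shifted by it — it sits on the causal path from variant to outcome. Conditioning on a mediator would strip out part of the effect we want; the pooled comparison gives the total causal effect.
So P(outcome | do(Variant R)) is just the pooled rate for Variant R: 176/600 = 0.293.

0.29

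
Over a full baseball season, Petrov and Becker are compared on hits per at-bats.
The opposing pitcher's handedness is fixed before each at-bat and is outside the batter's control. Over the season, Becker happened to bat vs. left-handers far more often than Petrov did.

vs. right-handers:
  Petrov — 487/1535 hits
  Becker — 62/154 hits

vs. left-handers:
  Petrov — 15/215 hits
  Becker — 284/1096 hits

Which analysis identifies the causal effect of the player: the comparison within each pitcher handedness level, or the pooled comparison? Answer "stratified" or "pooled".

The stratified and pooled comparisons disagree (Becker wins within each pitcher handedness; Petrov wins overall), so the answer turns on the causal role of pitcher handedness.
Here pitcher handedness is a common cause — it drives both which player a case falls under and the outcome. The crude comparison mixes populations; the stratum-specific rates are the causally relevant ones.
Within each level — vs. right-handers: 31.7% vs 40.3%; vs. left-handers: 7.0% vs 25.9% — Becker is higher every time.

stratified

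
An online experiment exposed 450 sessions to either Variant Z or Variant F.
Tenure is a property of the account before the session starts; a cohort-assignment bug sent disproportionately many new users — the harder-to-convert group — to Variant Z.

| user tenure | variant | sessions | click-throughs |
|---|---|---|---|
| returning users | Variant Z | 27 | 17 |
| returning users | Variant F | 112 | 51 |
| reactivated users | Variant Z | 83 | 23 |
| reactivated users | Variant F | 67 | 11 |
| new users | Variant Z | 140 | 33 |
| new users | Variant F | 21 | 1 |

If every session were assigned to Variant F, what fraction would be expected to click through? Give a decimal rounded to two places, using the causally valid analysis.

0.21

Since user tenure is a pre-existing factor (not a product of the variant) and it affects the outcome on its own, it is a confounder. The stratified rates, not the pooled rate, identify the causal effect.
Standardising Variant F to the population user tenure mix: 0.309·51/112 + 0.333·11/67 + 0.358·1/21 = 0.212.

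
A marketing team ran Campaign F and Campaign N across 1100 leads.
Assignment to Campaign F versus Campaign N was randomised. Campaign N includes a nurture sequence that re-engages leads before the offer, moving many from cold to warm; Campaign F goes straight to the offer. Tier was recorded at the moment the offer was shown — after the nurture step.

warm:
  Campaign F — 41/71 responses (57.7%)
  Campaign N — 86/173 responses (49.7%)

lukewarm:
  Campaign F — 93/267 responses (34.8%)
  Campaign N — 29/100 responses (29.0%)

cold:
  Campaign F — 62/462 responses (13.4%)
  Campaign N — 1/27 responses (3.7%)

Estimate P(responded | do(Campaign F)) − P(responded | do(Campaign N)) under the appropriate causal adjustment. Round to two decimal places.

Engagement tier here is a post-treatment variable shaped by the campaign; conditioning on it would introduce bias rather than remove it. The overall comparison is the causal one.
The causal difference is the pooled difference: 0.245 − 0.387 = -0.142.

-0.14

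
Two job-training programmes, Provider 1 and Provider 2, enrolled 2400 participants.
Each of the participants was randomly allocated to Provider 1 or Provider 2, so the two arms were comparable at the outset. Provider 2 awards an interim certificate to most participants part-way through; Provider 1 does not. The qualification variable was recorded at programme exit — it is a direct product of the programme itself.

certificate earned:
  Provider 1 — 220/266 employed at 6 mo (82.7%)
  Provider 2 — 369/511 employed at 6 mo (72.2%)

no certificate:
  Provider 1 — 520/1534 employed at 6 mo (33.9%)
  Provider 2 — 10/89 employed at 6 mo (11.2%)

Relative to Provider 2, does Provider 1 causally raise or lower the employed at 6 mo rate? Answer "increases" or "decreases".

decreases

Qualification attained during the programme is recorded after the programme and is itself shifted by it — it sits on the causal path from programme to outcome. Conditioning on a mediator would strip out part of the effect we want; the pooled comparison gives the total causal effect.
Pooled: Provider 1 41.1% vs Provider 2 63.2%; Provider 2 is higher overall.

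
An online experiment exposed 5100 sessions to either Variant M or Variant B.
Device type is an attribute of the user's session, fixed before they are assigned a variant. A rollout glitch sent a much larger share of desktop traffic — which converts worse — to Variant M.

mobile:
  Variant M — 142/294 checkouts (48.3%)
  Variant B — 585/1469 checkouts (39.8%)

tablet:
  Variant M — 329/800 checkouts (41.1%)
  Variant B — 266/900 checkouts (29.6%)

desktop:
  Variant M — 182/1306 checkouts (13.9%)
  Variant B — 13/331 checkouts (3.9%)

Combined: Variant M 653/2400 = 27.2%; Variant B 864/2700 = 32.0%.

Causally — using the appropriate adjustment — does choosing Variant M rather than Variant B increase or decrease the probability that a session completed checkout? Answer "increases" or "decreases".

increases

The device type-specific comparison favours Variant M throughout, but the pooled figures favour Variant B. The question is whether to condition on device type.
Since device type is a pre-existing factor (not a product of the variant) and it affects the outcome on its own, it is a confounder. The stratified rates, not the pooled rate, identify the causal effect.
Within each level — mobile: 48.3% vs 39.8%; tablet: 41.1% vs 29.6%; desktop: 13.9% vs 3.9% — Variant M is higher every time.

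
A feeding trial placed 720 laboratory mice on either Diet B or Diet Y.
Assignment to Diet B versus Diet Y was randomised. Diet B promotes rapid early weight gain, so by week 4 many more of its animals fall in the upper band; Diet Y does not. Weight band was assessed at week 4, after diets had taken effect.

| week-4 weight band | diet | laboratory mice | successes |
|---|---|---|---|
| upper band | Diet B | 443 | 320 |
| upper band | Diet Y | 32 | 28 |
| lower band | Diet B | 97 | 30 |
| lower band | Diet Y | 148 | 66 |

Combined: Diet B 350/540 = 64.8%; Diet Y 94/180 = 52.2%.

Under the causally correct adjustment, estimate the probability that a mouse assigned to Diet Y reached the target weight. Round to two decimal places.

Week-4 weight band is downstream of the diet. One should not condition on a consequence of treatment, so the overall rates are the right comparison.
So P(outcome | do(Diet Y)) is just the pooled rate for Diet Y: 94/180 = 0.522.

0.52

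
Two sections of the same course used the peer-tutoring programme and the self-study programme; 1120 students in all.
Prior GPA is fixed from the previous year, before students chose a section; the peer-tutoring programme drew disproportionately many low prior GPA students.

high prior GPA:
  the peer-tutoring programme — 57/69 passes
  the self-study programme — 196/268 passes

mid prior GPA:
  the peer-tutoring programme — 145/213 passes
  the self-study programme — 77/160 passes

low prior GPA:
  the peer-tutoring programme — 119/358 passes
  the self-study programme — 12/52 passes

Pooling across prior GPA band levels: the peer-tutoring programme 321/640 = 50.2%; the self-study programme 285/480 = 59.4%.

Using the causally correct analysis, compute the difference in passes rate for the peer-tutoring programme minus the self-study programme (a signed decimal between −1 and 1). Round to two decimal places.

+0.13

the peer-tutoring programme is higher inside every prior GPA band stratum but the self-study programme is higher in aggregate. Whether to stratify depends on how prior GPA band relates to the teaching method.
Here prior GPA band is a common cause — it drives both which teaching method a case falls under and the outcome. The crude comparison mixes populations; the stratum-specific rates are the causally relevant ones.
Adjusting over the population distribution of prior GPA band: 0.301·(0.826−0.731) + 0.333·(0.681−0.481) + 0.366·(0.332−0.231) = +0.132.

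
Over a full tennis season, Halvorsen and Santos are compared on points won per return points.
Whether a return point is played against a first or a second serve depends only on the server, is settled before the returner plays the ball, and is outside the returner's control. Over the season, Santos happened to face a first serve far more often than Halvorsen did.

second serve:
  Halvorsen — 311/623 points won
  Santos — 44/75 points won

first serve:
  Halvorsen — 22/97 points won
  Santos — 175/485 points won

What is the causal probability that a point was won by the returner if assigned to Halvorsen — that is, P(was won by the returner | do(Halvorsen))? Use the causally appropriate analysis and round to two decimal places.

0.38

Serve type is set before the player has any effect — it is not caused by the player — and it independently drives the outcome. That makes it a confounder, so the causal comparison is within serve type levels.
Standardising Halvorsen to the population serve type mix: 0.545·311/623 + 0.455·22/97 = 0.375.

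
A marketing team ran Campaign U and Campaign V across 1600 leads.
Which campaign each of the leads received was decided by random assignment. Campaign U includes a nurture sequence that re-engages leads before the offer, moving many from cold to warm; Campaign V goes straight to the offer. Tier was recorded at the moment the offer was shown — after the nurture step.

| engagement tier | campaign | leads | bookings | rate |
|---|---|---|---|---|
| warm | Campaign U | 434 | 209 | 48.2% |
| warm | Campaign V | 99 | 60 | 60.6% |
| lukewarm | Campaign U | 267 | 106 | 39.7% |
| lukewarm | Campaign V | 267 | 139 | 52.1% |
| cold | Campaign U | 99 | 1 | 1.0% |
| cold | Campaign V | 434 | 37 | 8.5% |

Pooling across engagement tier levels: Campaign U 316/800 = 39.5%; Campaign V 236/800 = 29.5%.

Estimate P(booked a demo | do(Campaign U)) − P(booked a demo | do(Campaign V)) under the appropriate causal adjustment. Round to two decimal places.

+0.10

Engagement tier is recorded after the campaign and is itself shifted by it — it sits on the causal path from campaign to outcome. Conditioning on a mediator would strip out part of the effect we want; the pooled comparison gives the total causal effect.
The causal difference is the pooled difference: 0.395 − 0.295 = +0.100.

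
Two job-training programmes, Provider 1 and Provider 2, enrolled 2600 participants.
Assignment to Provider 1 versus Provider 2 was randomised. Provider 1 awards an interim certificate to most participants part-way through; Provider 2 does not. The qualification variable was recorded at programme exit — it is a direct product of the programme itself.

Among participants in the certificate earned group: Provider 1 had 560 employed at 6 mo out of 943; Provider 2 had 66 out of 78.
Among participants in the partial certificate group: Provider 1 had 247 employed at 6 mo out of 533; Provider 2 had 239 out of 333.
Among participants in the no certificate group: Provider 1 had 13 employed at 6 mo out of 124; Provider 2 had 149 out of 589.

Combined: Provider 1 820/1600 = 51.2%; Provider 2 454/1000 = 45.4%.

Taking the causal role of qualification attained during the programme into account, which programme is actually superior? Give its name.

Qualification attained during the programme is downstream of the programme. One should not condition on a consequence of treatment, so the overall rates are the right comparison.
Pooled: Provider 1 51.2% vs Provider 2 45.4%; Provider 1 is higher overall.

Provider 1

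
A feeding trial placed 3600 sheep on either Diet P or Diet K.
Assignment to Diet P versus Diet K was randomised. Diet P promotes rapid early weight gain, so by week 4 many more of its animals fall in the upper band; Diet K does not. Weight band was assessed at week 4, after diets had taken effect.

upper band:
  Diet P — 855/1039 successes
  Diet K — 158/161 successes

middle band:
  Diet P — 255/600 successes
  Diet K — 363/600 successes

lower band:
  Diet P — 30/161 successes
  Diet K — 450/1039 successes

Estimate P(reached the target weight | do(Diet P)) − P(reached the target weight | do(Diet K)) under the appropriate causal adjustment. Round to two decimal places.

Week-4 weight band lies on the pathway diet → week-4 weight band → outcome, so adjusting for it blocks the indirect effect. For the total causal effect of diet, use the unadjusted pooled rates.
The causal difference is the pooled difference: 0.633 − 0.539 = +0.094.

+0.09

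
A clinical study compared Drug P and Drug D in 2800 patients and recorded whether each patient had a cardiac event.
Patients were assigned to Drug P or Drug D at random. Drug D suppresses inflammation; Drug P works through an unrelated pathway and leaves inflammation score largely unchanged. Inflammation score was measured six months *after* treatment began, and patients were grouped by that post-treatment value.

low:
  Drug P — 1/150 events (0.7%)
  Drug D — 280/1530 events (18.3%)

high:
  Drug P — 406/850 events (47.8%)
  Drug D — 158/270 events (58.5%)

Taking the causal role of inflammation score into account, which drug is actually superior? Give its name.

The distribution of inflammation score is itself part of what the drug does — it is an intermediate outcome. Holding it fixed would remove that part of the effect; the total effect is the pooled difference.
Pooled: Drug P 40.7% vs Drug D 24.3%; Drug D is lower overall.

Drug D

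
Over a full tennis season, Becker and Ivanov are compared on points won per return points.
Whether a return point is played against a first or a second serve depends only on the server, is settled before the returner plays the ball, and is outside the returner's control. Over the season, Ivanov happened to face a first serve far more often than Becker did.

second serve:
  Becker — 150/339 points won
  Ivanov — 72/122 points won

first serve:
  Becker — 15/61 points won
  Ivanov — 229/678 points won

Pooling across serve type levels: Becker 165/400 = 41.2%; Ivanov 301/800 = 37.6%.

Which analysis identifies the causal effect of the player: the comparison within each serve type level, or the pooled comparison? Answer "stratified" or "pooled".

Here serve type is a common cause — it drives both which player a case falls under and the outcome. The crude comparison mixes populations; the stratum-specific rates are the causally relevant ones.
Within each level — second serve: 44.2% vs 59.0%; first serve: 24.6% vs 33.8% — Ivanov is higher every time.

stratified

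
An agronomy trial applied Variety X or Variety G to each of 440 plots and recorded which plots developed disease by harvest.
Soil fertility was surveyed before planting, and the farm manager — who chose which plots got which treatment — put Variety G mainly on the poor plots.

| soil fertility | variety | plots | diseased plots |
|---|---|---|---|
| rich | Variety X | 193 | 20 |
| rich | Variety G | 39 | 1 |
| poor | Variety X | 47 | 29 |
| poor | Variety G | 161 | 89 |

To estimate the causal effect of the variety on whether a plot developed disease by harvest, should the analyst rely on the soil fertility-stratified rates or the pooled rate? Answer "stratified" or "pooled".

stratified

The stratified and pooled comparisons disagree (Variety G wins within each soil fertility; Variety X wins overall), so the answer turns on the causal role of soil fertility.
Soil fertility satisfies the back-door criterion: it is not a descendant of the variety, and it blocks the spurious path from variety to outcome. Adjusting for it (i.e., using the within-soil fertility rates) gives the causal effect.
Within each level — rich: 10.4% vs 2.6%; poor: 61.7% vs 55.3% — Variety G is lower every time.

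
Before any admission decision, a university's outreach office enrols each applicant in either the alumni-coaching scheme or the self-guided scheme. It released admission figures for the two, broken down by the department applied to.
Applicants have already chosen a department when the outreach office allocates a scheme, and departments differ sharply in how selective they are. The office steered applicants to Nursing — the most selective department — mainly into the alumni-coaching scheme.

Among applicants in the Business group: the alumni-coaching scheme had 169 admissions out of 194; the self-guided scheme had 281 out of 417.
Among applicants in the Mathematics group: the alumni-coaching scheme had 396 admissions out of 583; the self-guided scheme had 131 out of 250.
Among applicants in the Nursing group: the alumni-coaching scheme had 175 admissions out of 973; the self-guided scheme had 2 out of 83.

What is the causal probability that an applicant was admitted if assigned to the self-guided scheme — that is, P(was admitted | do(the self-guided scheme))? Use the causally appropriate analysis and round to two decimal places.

0.35

the alumni-coaching scheme is higher inside every department stratum but the self-guided scheme is higher in aggregate. Whether to stratify depends on how department relates to the outreach scheme.
The imbalance in department arose from how applicants were allocated, not from anything the outreach scheme did; and department independently affects the outcome. The pooled gap is confounded — condition on department.
Standardising the self-guided scheme to the population department mix: 0.244·281/417 + 0.333·131/250 + 0.422·2/83 = 0.349.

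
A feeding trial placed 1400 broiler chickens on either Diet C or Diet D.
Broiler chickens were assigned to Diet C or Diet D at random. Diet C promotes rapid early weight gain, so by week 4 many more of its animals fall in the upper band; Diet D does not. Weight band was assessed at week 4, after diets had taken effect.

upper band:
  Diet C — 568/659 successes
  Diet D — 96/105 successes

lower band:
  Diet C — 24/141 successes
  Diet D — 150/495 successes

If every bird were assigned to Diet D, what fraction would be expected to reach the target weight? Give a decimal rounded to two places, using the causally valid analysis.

0.41

Week-4 weight band here is a post-treatment variable shaped by the diet; conditioning on it would introduce bias rather than remove it. The overall comparison is the causal one.
So P(outcome | do(Diet D)) is just the pooled rate for Diet D: 246/600 = 0.410.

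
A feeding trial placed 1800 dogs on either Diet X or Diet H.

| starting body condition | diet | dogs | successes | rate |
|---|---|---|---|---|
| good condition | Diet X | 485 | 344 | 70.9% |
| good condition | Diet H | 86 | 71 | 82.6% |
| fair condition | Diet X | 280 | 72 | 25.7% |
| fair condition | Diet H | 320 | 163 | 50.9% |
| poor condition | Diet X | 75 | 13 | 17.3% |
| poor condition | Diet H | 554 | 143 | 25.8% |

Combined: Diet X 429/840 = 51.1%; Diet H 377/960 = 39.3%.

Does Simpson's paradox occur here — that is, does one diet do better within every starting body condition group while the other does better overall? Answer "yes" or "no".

yes

Within each starting body condition level (good condition 70.9% vs 82.6%; fair condition 25.7% vs 50.9%; poor condition 17.3% vs 25.8%), Diet H has the higher rate every time. Pooled: 51.1% vs 39.3% — Diet X has the higher rate overall. The two comparisons disagree.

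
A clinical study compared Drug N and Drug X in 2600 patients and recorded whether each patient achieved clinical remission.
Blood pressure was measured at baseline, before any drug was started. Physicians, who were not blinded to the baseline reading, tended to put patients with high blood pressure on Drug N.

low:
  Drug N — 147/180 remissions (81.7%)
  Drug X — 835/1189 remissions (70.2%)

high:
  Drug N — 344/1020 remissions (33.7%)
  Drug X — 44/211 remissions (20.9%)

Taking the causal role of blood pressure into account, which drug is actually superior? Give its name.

Drug N

Drug N is higher inside every blood pressure stratum but Drug X is higher in aggregate. Whether to stratify depends on how blood pressure relates to the drug.
Blood pressure differs across drugs for reasons unrelated to any effect of the drug itself, and it separately predicts the outcome — a classic confounder. We must compare within blood pressure levels.
Within each level — low: 81.7% vs 70.2%; high: 33.7% vs 20.9% — Drug N is higher every time.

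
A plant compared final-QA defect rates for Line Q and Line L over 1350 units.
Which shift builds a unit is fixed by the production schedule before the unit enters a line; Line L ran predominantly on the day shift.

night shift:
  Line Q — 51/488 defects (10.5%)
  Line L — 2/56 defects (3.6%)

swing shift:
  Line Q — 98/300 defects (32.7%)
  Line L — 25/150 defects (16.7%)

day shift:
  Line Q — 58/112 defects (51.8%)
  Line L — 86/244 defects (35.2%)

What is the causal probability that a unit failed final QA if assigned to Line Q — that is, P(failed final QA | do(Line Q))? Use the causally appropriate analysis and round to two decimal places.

0.29

Shift is set before the line has any effect — it is not caused by the line — and it independently drives the outcome. That makes it a confounder, so the causal comparison is within shift levels.
Standardising Line Q to the population shift mix: 0.403·51/488 + 0.333·98/300 + 0.264·58/112 = 0.288.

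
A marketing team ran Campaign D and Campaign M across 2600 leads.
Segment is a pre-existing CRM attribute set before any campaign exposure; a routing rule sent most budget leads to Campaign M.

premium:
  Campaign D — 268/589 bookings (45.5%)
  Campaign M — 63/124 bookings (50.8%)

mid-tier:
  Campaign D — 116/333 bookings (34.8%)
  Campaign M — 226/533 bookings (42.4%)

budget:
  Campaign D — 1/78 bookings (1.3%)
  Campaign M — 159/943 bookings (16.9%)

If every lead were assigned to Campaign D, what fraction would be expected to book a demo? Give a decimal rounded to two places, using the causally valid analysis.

Customer segment is set before the campaign has any effect — it is not caused by the campaign — and it independently drives the outcome. That makes it a confounder, so the causal comparison is within customer segment levels.
Standardising Campaign D to the population customer segment mix: 0.274·268/589 + 0.333·116/333 + 0.393·1/78 = 0.246.

0.25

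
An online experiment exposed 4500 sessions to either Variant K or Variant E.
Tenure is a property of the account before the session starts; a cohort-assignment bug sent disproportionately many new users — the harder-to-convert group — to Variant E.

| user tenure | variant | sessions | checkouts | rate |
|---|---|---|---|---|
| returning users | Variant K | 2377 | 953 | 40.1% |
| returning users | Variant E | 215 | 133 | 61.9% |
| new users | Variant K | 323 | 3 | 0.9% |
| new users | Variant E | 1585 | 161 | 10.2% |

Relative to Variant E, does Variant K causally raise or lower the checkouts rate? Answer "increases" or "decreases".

The user tenure-specific comparison favours Variant E throughout, but the pooled figures favour Variant K. The question is whether to condition on user tenure.
Here user tenure is a common cause — it drives both which variant a case falls under and the outcome. The crude comparison mixes populations; the stratum-specific rates are the causally relevant ones.
Within each level — returning users: 40.1% vs 61.9%; new users: 0.9% vs 10.2% — Variant E is higher every time.

decreases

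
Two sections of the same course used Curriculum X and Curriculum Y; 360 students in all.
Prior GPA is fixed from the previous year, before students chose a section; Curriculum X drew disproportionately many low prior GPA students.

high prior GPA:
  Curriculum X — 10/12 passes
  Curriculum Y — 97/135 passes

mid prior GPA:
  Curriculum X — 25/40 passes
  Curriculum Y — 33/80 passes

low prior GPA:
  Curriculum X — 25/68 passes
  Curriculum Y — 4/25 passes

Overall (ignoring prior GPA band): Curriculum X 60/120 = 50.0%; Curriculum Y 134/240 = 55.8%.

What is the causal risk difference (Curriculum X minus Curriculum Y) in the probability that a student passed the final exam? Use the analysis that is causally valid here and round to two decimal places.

The prior GPA band-specific comparison favours Curriculum X throughout, but the pooled figures favour Curriculum Y. The question is whether to condition on prior GPA band.
Prior GPA band is set before the teaching method has any effect — it is not caused by the teaching method — and it independently drives the outcome. That makes it a confounder, so the causal comparison is within prior GPA band levels.
Adjusting over the population distribution of prior GPA band: 0.408·(0.833−0.719) + 0.333·(0.625−0.412) + 0.258·(0.368−0.160) = +0.171.

+0.17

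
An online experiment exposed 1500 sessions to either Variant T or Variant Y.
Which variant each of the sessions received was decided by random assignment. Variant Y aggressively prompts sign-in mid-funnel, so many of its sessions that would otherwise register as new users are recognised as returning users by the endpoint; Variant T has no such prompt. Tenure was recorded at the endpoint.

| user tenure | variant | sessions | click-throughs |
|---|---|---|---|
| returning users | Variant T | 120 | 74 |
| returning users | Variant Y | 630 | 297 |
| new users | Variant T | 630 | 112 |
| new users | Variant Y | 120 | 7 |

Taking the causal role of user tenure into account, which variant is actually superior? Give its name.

Variant Y

Because the variant influences user tenure, user tenure is a post-treatment mediator, not a confounder. Stratifying on it would bias the estimate; the causal effect is the crude pooled difference.
Pooled: Variant T 24.8% vs Variant Y 40.5%; Variant Y is higher overall.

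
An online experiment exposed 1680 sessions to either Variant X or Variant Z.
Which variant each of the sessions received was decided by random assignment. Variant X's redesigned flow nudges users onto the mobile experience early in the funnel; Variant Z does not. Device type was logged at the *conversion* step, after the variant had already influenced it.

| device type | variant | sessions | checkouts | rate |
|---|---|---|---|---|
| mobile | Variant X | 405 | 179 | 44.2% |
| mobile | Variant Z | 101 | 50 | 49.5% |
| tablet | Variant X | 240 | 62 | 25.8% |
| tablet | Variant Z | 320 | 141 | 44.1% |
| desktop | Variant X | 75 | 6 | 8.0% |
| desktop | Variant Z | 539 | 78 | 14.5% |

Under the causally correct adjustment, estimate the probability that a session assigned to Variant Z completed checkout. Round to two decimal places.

0.28

The distribution of device type is itself part of what the variant does — it is an intermediate outcome. Holding it fixed would remove that part of the effect; the total effect is the pooled difference.
So P(outcome | do(Variant Z)) is just the pooled rate for Variant Z: 269/960 = 0.280.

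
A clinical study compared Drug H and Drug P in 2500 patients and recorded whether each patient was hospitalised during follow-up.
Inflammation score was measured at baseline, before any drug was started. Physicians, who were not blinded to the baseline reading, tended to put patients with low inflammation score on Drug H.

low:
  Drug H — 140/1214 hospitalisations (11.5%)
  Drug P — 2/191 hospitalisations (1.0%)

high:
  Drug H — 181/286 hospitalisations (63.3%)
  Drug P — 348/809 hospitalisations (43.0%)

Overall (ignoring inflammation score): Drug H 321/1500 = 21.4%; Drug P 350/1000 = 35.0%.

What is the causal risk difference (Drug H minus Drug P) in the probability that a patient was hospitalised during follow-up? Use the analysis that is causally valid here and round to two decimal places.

+0.15

Within every inflammation score level Drug P has the lower rate, yet pooled Drug H does — Simpson's reversal.
The imbalance in inflammation score arose from how patients were allocated, not from anything the drug did; and inflammation score independently affects the outcome. The pooled gap is confounded — condition on inflammation score.
Adjusting over the population distribution of inflammation score: 0.562·(0.115−0.010) + 0.438·(0.633−0.430) = +0.148.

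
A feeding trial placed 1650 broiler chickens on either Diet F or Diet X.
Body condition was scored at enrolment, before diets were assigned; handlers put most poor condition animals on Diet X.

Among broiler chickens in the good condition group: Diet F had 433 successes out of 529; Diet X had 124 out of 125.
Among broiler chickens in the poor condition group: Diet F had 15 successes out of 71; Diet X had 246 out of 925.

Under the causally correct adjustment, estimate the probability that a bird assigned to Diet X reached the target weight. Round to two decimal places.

0.55

The stratified and pooled comparisons disagree (Diet X wins within each starting body condition; Diet F wins overall), so the answer turns on the causal role of starting body condition.
Starting body condition satisfies the back-door criterion: it is not a descendant of the diet, and it blocks the spurious path from diet to outcome. Adjusting for it (i.e., using the within-starting body condition rates) gives the causal effect.
Standardising Diet X to the population starting body condition mix: 0.396·124/125 + 0.604·246/925 = 0.554.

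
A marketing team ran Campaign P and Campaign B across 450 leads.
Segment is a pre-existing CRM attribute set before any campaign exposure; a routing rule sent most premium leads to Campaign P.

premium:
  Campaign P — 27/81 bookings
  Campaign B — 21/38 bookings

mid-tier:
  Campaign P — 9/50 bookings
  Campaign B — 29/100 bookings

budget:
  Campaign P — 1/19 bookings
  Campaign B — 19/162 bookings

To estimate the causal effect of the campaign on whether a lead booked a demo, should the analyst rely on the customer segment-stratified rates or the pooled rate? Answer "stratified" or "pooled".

The customer segment-specific comparison favours Campaign B throughout, but the pooled figures favour Campaign P. The question is whether to condition on customer segment.
Nothing the campaign does changes customer segment; the imbalance is an allocation artefact. With customer segment also predicting the outcome, the pooled figure is confounded, and the within-stratum comparison is the causal one.
Within each level — premium: 33.3% vs 55.3%; mid-tier: 18.0% vs 29.0%; budget: 5.3% vs 11.7% — Campaign B is higher every time.

stratified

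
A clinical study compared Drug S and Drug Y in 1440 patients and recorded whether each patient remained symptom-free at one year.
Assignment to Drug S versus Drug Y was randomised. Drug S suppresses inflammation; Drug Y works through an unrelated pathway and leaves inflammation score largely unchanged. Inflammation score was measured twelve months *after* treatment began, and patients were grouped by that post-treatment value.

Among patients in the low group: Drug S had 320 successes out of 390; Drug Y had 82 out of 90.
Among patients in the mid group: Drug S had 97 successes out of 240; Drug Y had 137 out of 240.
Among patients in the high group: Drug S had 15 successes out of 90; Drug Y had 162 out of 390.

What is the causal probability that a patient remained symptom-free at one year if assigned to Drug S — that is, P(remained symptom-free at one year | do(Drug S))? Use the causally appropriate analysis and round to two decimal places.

The inflammation score-specific comparison favours Drug Y throughout, but the pooled figures favour Drug S. The question is whether to condition on inflammation score.
Stratifying would compare drugs among patients the drugs themselves sorted into inflammation score groups — a form of selection on an intermediate. The unconditioned pooled rates give the total causal effect.
So P(outcome | do(Drug S)) is just the pooled rate for Drug S: 432/720 = 0.600.

0.60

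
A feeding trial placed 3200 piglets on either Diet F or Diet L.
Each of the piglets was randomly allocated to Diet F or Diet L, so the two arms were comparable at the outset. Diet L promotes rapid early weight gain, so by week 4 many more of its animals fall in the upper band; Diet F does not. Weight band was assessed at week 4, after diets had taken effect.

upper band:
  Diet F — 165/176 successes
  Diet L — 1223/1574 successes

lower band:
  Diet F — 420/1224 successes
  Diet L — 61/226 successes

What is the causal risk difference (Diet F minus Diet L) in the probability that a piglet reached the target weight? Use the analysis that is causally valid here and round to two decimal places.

Stratifying would compare diets among piglets the diets themselves sorted into week-4 weight band groups — a form of selection on an intermediate. The unconditioned pooled rates give the total causal effect.
The causal difference is the pooled difference: 0.418 − 0.713 = -0.295.

-0.30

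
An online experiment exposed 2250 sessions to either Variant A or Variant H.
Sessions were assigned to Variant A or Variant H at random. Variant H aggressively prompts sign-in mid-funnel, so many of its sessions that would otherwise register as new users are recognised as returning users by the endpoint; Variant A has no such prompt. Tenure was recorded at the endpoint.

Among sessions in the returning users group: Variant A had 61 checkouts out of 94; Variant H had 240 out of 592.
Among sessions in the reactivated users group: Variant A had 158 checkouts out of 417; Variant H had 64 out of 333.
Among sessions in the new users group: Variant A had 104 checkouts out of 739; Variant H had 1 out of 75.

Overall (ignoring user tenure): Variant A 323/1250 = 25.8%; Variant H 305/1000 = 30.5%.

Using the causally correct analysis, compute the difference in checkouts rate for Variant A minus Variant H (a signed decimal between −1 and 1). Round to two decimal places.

-0.05

The user tenure-specific comparison favours Variant A throughout, but the pooled figures favour Variant H. The question is whether to condition on user tenure.
User tenure is downstream of the variant. One should not condition on a consequence of treatment, so the overall rates are the right comparison.
The causal difference is the pooled difference: 0.258 − 0.305 = -0.047.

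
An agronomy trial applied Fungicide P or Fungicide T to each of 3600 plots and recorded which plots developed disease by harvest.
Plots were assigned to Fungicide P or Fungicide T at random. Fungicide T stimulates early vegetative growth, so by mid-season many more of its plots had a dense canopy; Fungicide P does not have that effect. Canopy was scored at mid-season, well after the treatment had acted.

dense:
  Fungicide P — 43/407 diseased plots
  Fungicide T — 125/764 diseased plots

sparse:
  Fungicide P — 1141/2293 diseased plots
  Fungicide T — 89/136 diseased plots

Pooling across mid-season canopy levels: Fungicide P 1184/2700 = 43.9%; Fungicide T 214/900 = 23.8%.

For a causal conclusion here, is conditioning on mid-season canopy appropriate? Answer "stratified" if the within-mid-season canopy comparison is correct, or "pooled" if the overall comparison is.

Fungicide P is lower inside every mid-season canopy stratum but Fungicide T is lower in aggregate. Whether to stratify depends on how mid-season canopy relates to the fungicide.
The distribution of mid-season canopy is itself part of what the fungicide does — it is an intermediate outcome. Holding it fixed would remove that part of the effect; the total effect is the pooled difference.
Pooled: Fungicide P 43.9% vs Fungicide T 23.8%; Fungicide T is lower overall.

pooled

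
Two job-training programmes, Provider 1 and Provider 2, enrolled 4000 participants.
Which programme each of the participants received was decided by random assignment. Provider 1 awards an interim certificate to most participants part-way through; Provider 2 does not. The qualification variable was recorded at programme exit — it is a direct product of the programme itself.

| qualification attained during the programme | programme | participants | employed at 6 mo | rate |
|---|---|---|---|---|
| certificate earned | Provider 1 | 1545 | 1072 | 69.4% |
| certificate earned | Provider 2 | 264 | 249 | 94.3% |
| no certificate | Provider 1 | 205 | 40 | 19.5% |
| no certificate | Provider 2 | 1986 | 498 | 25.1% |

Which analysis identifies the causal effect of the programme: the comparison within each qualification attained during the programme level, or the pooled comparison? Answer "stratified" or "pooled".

pooled

Qualification attained during the programme lies on the pathway programme → qualification attained during the programme → outcome, so adjusting for it blocks the indirect effect. For the total causal effect of programme, use the unadjusted pooled rates.
Pooled: Provider 1 63.5% vs Provider 2 33.2%; Provider 1 is higher overall.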